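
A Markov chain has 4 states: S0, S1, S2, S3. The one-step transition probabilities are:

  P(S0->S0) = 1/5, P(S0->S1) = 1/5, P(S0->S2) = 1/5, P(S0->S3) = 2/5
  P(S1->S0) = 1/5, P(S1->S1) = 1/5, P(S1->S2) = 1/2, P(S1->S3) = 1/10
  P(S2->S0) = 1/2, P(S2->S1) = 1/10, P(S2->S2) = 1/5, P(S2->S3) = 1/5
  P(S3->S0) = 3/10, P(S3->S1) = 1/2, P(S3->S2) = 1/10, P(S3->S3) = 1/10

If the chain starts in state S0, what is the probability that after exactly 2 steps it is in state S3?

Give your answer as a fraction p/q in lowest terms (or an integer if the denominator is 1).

Computing P^2 by repeated multiplication:
P^1 =
  S0: [1/5, 1/5, 1/5, 2/5]
  S1: [1/5, 1/5, 1/2, 1/10]
  S2: [1/2, 1/10, 1/5, 1/5]
  S3: [3/10, 1/2, 1/10, 1/10]
P^2 =
  S0: [3/10, 3/10, 11/50, 9/50]
  S1: [9/25, 9/50, 1/4, 21/100]
  S2: [7/25, 6/25, 21/100, 27/100]
  S3: [6/25, 11/50, 17/50, 1/5]

(P^2)[S0 -> S3] = 9/50

Answer: 9/50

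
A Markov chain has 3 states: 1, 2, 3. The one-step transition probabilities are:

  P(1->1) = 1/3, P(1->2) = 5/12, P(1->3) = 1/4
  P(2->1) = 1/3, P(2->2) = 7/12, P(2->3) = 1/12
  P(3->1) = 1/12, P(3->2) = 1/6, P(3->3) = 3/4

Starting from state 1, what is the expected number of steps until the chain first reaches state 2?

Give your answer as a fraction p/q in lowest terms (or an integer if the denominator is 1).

Answer: 24/7

Derivation:
Let h_i = expected steps to first reach 2 from state i.
Boundary: h_2 = 0.
First-step equations for the other states:
  h_1 = 1 + 1/3*h_1 + 5/12*h_2 + 1/4*h_3
  h_3 = 1 + 1/12*h_1 + 1/6*h_2 + 3/4*h_3

Substituting h_2 = 0 and rearranging gives the linear system (I - Q) h = 1:
  [2/3, -1/4] . (h_1, h_3) = 1
  [-1/12, 1/4] . (h_1, h_3) = 1

Solving yields:
  h_1 = 24/7
  h_3 = 36/7

Starting state is 1, so the expected hitting time is h_1 = 24/7.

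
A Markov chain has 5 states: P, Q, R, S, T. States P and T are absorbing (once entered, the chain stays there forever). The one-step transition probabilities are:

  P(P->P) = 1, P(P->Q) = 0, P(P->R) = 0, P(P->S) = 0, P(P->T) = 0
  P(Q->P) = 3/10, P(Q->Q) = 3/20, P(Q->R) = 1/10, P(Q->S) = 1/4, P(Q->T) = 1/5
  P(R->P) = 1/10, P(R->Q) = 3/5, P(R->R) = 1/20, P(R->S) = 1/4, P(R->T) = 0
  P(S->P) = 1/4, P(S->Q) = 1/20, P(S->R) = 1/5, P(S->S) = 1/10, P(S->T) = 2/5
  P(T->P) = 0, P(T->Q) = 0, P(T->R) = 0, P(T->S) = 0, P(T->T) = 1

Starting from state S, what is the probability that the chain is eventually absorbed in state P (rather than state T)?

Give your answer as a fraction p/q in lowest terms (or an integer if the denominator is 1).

Let a_i = P(absorbed in P | start in state i).
Boundary conditions: a_P = 1, a_T = 0.
For each transient state i, a_i = sum_j P(i->j) * a_j:
  a_Q = 3/10*a_P + 3/20*a_Q + 1/10*a_R + 1/4*a_S + 1/5*a_T
  a_R = 1/10*a_P + 3/5*a_Q + 1/20*a_R + 1/4*a_S + 0*a_T
  a_S = 1/4*a_P + 1/20*a_Q + 1/5*a_R + 1/10*a_S + 2/5*a_T

Substituting a_P = 1 and a_T = 0, rearrange to (I - Q) a = r where r[i] = P(i -> P):
  [17/20, -1/10, -1/4] . (a_Q, a_R, a_S) = 3/10
  [-3/5, 19/20, -1/4] . (a_Q, a_R, a_S) = 1/10
  [-1/20, -1/5, 9/10] . (a_Q, a_R, a_S) = 1/4

Solving yields:
  a_Q = 367/671
  a_R = 379/671
  a_S = 291/671

Starting state is S, so the absorption probability is a_S = 291/671.

Answer: 291/671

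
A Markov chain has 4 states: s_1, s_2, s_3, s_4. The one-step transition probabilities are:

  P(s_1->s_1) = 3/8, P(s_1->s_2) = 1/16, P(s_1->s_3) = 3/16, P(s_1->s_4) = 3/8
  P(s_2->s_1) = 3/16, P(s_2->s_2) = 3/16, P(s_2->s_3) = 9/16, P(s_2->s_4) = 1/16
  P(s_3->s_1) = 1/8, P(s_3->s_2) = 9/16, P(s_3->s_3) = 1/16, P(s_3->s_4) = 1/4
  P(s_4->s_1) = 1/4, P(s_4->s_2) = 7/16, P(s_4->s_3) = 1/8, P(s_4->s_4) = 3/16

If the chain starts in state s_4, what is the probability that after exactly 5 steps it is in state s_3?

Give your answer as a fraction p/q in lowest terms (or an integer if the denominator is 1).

Answer: 133255/524288

Derivation:
Computing P^5 by repeated multiplication:
P^1 =
  s_1: [3/8, 1/16, 3/16, 3/8]
  s_2: [3/16, 3/16, 9/16, 1/16]
  s_3: [1/8, 9/16, 1/16, 1/4]
  s_4: [1/4, 7/16, 1/8, 3/16]
P^2 =
  s_1: [69/256, 39/128, 21/128, 67/256]
  s_2: [49/256, 25/64, 47/256, 15/64]
  s_3: [57/256, 33/128, 3/8, 37/256]
  s_4: [61/256, 1/4, 83/256, 3/16]
P^3 =
  s_1: [125/512, 575/2048, 1085/4096, 861/4096]
  s_2: [29/128, 149/512, 607/2048, 381/2048]
  s_3: [55/256, 689/2048, 935/4096, 903/4096]
  s_4: [229/1024, 167/512, 469/2048, 453/2048]
P^4 =
  s_1: [1883/8192, 10121/32768, 16157/65536, 14073/65536]
  s_2: [3655/16384, 5191/16384, 8125/32768, 6951/32768]
  s_3: [931/4096, 9875/32768, 17783/65536, 13107/65536]
  s_4: [3751/16384, 4927/16384, 8761/32768, 6651/32768]
P^5 =
  s_1: [59929/262144, 159857/524288, 271673/1048576, 217473/1048576]
  s_2: [29765/131072, 80119/262144, 137395/524288, 107595/524288]
  s_3: [59155/262144, 162971/524288, 266435/1048576, 219579/1048576]
  s_4: [29675/131072, 81235/262144, 133255/524288, 109863/524288]

(P^5)[s_4 -> s_3] = 133255/524288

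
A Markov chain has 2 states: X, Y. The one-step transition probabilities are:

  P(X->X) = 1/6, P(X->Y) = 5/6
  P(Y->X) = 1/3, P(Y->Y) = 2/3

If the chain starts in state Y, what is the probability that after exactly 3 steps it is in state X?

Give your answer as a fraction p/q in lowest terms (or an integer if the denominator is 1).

Computing P^3 by repeated multiplication:
P^1 =
  X: [1/6, 5/6]
  Y: [1/3, 2/3]
P^2 =
  X: [11/36, 25/36]
  Y: [5/18, 13/18]
P^3 =
  X: [61/216, 155/216]
  Y: [31/108, 77/108]

(P^3)[Y -> X] = 31/108

Answer: 31/108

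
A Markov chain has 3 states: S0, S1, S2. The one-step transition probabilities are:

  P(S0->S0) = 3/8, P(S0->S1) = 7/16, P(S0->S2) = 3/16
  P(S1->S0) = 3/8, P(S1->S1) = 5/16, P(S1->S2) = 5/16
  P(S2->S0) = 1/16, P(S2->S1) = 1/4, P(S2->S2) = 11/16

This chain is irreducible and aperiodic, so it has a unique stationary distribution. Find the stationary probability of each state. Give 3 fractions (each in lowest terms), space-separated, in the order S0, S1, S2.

Answer: 7/30 47/150 34/75

Derivation:
The stationary distribution satisfies pi = pi * P, i.e.:
  pi_S0 = 3/8*pi_S0 + 3/8*pi_S1 + 1/16*pi_S2
  pi_S1 = 7/16*pi_S0 + 5/16*pi_S1 + 1/4*pi_S2
  pi_S2 = 3/16*pi_S0 + 5/16*pi_S1 + 11/16*pi_S2
with normalization: pi_S0 + pi_S1 + pi_S2 = 1.

Using the first 2 balance equations plus normalization, the linear system A*pi = b is:
  [-5/8, 3/8, 1/16] . pi = 0
  [7/16, -11/16, 1/4] . pi = 0
  [1, 1, 1] . pi = 1

Solving yields:
  pi_S0 = 7/30
  pi_S1 = 47/150
  pi_S2 = 34/75

Verification (pi * P):
  7/30*3/8 + 47/150*3/8 + 34/75*1/16 = 7/30 = pi_S0  (ok)
  7/30*7/16 + 47/150*5/16 + 34/75*1/4 = 47/150 = pi_S1  (ok)
  7/30*3/16 + 47/150*5/16 + 34/75*11/16 = 34/75 = pi_S2  (ok)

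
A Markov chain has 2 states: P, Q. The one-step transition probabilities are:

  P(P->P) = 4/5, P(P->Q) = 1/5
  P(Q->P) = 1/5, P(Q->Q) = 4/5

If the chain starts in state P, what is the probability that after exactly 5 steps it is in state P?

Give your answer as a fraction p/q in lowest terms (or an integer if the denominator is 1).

Computing P^5 by repeated multiplication:
P^1 =
  P: [4/5, 1/5]
  Q: [1/5, 4/5]
P^2 =
  P: [17/25, 8/25]
  Q: [8/25, 17/25]
P^3 =
  P: [76/125, 49/125]
  Q: [49/125, 76/125]
P^4 =
  P: [353/625, 272/625]
  Q: [272/625, 353/625]
P^5 =
  P: [1684/3125, 1441/3125]
  Q: [1441/3125, 1684/3125]

(P^5)[P -> P] = 1684/3125

Answer: 1684/3125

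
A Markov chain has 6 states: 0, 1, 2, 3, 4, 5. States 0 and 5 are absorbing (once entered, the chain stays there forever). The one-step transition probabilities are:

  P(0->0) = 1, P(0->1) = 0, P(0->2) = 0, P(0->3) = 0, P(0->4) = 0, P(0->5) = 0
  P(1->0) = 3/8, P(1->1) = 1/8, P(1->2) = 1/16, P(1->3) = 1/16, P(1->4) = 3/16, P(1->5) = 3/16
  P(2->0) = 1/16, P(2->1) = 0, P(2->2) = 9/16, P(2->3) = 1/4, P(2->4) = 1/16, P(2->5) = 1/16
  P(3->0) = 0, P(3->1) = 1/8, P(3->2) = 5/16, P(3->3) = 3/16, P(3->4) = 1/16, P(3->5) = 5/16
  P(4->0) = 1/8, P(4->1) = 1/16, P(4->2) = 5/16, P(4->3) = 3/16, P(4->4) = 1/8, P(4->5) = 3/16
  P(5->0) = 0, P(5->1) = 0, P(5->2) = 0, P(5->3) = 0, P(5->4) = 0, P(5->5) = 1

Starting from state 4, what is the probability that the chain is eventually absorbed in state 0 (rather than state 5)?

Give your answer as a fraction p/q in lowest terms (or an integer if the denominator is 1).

Answer: 222/635

Derivation:
Let a_i = P(absorbed in 0 | start in state i).
Boundary conditions: a_0 = 1, a_5 = 0.
For each transient state i, a_i = sum_j P(i->j) * a_j:
  a_1 = 3/8*a_0 + 1/8*a_1 + 1/16*a_2 + 1/16*a_3 + 3/16*a_4 + 3/16*a_5
  a_2 = 1/16*a_0 + 0*a_1 + 9/16*a_2 + 1/4*a_3 + 1/16*a_4 + 1/16*a_5
  a_3 = 0*a_0 + 1/8*a_1 + 5/16*a_2 + 3/16*a_3 + 1/16*a_4 + 5/16*a_5
  a_4 = 1/8*a_0 + 1/16*a_1 + 5/16*a_2 + 3/16*a_3 + 1/8*a_4 + 3/16*a_5

Substituting a_0 = 1 and a_5 = 0, rearrange to (I - Q) a = r where r[i] = P(i -> 0):
  [7/8, -1/16, -1/16, -3/16] . (a_1, a_2, a_3, a_4) = 3/8
  [0, 7/16, -1/4, -1/16] . (a_1, a_2, a_3, a_4) = 1/16
  [-1/8, -5/16, 13/16, -1/16] . (a_1, a_2, a_3, a_4) = 0
  [-1/16, -5/16, -3/16, 7/8] . (a_1, a_2, a_3, a_4) = 1/8

Solving yields:
  a_1 = 1036/1905
  a_2 = 125/381
  a_3 = 451/1905
  a_4 = 222/635

Starting state is 4, so the absorption probability is a_4 = 222/635.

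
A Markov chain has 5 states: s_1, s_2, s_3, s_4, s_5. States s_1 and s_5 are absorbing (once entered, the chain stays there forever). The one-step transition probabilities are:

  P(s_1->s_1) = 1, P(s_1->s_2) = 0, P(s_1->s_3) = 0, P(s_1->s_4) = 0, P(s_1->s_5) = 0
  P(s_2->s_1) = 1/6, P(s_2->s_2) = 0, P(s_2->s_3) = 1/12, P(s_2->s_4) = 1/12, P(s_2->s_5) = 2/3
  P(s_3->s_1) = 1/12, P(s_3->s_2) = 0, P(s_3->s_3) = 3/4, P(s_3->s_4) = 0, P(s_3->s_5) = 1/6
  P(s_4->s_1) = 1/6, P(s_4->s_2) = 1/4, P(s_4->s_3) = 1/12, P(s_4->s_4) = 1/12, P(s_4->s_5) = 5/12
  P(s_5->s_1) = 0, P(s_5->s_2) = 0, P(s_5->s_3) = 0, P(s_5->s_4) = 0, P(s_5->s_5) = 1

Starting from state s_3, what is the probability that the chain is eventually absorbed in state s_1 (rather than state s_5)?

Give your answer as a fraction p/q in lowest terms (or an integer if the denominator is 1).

Let a_i = P(absorbed in s_1 | start in state i).
Boundary conditions: a_s_1 = 1, a_s_5 = 0.
For each transient state i, a_i = sum_j P(i->j) * a_j:
  a_s_2 = 1/6*a_s_1 + 0*a_s_2 + 1/12*a_s_3 + 1/12*a_s_4 + 2/3*a_s_5
  a_s_3 = 1/12*a_s_1 + 0*a_s_2 + 3/4*a_s_3 + 0*a_s_4 + 1/6*a_s_5
  a_s_4 = 1/6*a_s_1 + 1/4*a_s_2 + 1/12*a_s_3 + 1/12*a_s_4 + 5/12*a_s_5

Substituting a_s_1 = 1 and a_s_5 = 0, rearrange to (I - Q) a = r where r[i] = P(i -> s_1):
  [1, -1/12, -1/12] . (a_s_2, a_s_3, a_s_4) = 1/6
  [0, 1/4, 0] . (a_s_2, a_s_3, a_s_4) = 1/12
  [-1/4, -1/12, 11/12] . (a_s_2, a_s_3, a_s_4) = 1/6

Solving yields:
  a_s_2 = 28/129
  a_s_3 = 1/3
  a_s_4 = 35/129

Starting state is s_3, so the absorption probability is a_s_3 = 1/3.

Answer: 1/3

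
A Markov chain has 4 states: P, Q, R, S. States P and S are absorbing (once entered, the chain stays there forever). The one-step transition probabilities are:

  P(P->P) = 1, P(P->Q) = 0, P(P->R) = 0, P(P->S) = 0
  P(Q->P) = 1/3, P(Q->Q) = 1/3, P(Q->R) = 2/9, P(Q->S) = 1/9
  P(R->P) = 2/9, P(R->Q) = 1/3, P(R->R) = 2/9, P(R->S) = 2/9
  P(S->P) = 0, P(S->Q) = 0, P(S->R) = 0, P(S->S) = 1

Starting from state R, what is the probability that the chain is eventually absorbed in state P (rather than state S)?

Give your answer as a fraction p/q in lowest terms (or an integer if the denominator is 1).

Let a_i = P(absorbed in P | start in state i).
Boundary conditions: a_P = 1, a_S = 0.
For each transient state i, a_i = sum_j P(i->j) * a_j:
  a_Q = 1/3*a_P + 1/3*a_Q + 2/9*a_R + 1/9*a_S
  a_R = 2/9*a_P + 1/3*a_Q + 2/9*a_R + 2/9*a_S

Substituting a_P = 1 and a_S = 0, rearrange to (I - Q) a = r where r[i] = P(i -> P):
  [2/3, -2/9] . (a_Q, a_R) = 1/3
  [-1/3, 7/9] . (a_Q, a_R) = 2/9

Solving yields:
  a_Q = 25/36
  a_R = 7/12

Starting state is R, so the absorption probability is a_R = 7/12.

Answer: 7/12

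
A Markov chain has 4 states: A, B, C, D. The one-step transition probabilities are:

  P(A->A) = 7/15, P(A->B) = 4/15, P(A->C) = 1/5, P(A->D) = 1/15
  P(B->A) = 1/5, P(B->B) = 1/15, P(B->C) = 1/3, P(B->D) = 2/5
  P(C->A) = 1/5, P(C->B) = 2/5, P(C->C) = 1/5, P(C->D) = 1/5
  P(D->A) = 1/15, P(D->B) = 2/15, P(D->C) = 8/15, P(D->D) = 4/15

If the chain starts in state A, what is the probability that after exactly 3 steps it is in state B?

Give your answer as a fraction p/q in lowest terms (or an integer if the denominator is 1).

Computing P^3 by repeated multiplication:
P^1 =
  A: [7/15, 4/15, 1/5, 1/15]
  B: [1/5, 1/15, 1/3, 2/5]
  C: [1/5, 2/5, 1/5, 1/5]
  D: [1/15, 2/15, 8/15, 4/15]
P^2 =
  A: [71/225, 52/225, 58/225, 44/225]
  B: [1/5, 11/45, 77/225, 16/75]
  C: [17/75, 14/75, 8/25, 4/15]
  D: [41/225, 62/225, 23/75, 53/225]
P^3 =
  A: [871/3375, 772/3375, 37/125, 733/3375]
  B: [253/1125, 793/3375, 41/135, 266/1125]
  C: [253/1125, 266/1125, 353/1125, 253/1125]
  D: [733/3375, 746/3375, 1064/3375, 832/3375]

(P^3)[A -> B] = 772/3375

Answer: 772/3375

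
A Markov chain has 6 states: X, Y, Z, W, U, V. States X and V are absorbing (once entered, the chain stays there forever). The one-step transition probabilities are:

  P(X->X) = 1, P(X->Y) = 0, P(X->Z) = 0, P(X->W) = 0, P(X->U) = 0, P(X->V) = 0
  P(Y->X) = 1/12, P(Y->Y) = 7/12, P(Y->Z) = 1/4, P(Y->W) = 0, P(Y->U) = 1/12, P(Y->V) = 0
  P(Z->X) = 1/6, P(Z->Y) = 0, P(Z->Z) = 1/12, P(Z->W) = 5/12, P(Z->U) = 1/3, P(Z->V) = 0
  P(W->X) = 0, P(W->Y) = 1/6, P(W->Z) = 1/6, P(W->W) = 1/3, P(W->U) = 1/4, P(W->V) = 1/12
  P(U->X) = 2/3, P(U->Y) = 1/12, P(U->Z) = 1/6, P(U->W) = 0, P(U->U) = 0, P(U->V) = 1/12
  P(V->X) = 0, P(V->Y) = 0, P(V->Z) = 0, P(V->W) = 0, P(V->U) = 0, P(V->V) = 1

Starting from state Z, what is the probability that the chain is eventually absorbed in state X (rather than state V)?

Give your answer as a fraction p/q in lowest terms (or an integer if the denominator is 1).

Let a_i = P(absorbed in X | start in state i).
Boundary conditions: a_X = 1, a_V = 0.
For each transient state i, a_i = sum_j P(i->j) * a_j:
  a_Y = 1/12*a_X + 7/12*a_Y + 1/4*a_Z + 0*a_W + 1/12*a_U + 0*a_V
  a_Z = 1/6*a_X + 0*a_Y + 1/12*a_Z + 5/12*a_W + 1/3*a_U + 0*a_V
  a_W = 0*a_X + 1/6*a_Y + 1/6*a_Z + 1/3*a_W + 1/4*a_U + 1/12*a_V
  a_U = 2/3*a_X + 1/12*a_Y + 1/6*a_Z + 0*a_W + 0*a_U + 1/12*a_V

Substituting a_X = 1 and a_V = 0, rearrange to (I - Q) a = r where r[i] = P(i -> X):
  [5/12, -1/4, 0, -1/12] . (a_Y, a_Z, a_W, a_U) = 1/12
  [0, 11/12, -5/12, -1/3] . (a_Y, a_Z, a_W, a_U) = 1/6
  [-1/6, -1/6, 2/3, -1/4] . (a_Y, a_Z, a_W, a_U) = 0
  [-1/12, -1/6, 0, 1] . (a_Y, a_Z, a_W, a_U) = 2/3

Solving yields:
  a_Y = 3202/3611
  a_Z = 3071/3611
  a_W = 2763/3611
  a_U = 3186/3611

Starting state is Z, so the absorption probability is a_Z = 3071/3611.

Answer: 3071/3611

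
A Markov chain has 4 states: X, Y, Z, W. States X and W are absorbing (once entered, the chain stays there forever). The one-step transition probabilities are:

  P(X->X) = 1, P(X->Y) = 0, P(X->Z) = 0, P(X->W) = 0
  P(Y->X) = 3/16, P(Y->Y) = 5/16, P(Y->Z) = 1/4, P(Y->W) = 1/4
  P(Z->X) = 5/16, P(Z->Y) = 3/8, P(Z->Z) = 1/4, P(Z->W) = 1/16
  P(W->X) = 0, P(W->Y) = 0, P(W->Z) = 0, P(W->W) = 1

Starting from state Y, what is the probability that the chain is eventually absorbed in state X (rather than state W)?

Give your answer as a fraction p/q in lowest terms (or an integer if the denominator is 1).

Answer: 14/27

Derivation:
Let a_i = P(absorbed in X | start in state i).
Boundary conditions: a_X = 1, a_W = 0.
For each transient state i, a_i = sum_j P(i->j) * a_j:
  a_Y = 3/16*a_X + 5/16*a_Y + 1/4*a_Z + 1/4*a_W
  a_Z = 5/16*a_X + 3/8*a_Y + 1/4*a_Z + 1/16*a_W

Substituting a_X = 1 and a_W = 0, rearrange to (I - Q) a = r where r[i] = P(i -> X):
  [11/16, -1/4] . (a_Y, a_Z) = 3/16
  [-3/8, 3/4] . (a_Y, a_Z) = 5/16

Solving yields:
  a_Y = 14/27
  a_Z = 73/108

Starting state is Y, so the absorption probability is a_Y = 14/27.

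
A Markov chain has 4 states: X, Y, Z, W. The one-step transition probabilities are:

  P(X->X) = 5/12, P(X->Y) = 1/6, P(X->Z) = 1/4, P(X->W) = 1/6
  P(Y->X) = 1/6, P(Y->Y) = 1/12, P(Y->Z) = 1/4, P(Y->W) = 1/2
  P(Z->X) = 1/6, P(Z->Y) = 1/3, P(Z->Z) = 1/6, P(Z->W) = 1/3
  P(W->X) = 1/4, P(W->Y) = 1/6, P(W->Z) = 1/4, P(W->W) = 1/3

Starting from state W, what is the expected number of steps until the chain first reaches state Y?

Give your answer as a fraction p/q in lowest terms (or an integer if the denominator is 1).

Answer: 39/8

Derivation:
Let h_i = expected steps to first reach Y from state i.
Boundary: h_Y = 0.
First-step equations for the other states:
  h_X = 1 + 5/12*h_X + 1/6*h_Y + 1/4*h_Z + 1/6*h_W
  h_Z = 1 + 1/6*h_X + 1/3*h_Y + 1/6*h_Z + 1/3*h_W
  h_W = 1 + 1/4*h_X + 1/6*h_Y + 1/4*h_Z + 1/3*h_W

Substituting h_Y = 0 and rearranging gives the linear system (I - Q) h = 1:
  [7/12, -1/4, -1/6] . (h_X, h_Z, h_W) = 1
  [-1/6, 5/6, -1/3] . (h_X, h_Z, h_W) = 1
  [-1/4, -1/4, 2/3] . (h_X, h_Z, h_W) = 1

Solving yields:
  h_X = 39/8
  h_Z = 33/8
  h_W = 39/8

Starting state is W, so the expected hitting time is h_W = 39/8.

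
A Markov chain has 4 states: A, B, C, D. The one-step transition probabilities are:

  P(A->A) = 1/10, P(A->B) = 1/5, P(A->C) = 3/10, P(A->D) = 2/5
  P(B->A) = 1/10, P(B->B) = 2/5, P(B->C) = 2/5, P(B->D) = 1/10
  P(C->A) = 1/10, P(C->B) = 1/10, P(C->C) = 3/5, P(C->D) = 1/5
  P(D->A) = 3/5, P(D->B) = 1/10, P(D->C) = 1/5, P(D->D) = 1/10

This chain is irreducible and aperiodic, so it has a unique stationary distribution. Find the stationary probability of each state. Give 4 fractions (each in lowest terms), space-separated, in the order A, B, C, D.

Answer: 142/705 121/705 299/705 143/705

Derivation:
The stationary distribution satisfies pi = pi * P, i.e.:
  pi_A = 1/10*pi_A + 1/10*pi_B + 1/10*pi_C + 3/5*pi_D
  pi_B = 1/5*pi_A + 2/5*pi_B + 1/10*pi_C + 1/10*pi_D
  pi_C = 3/10*pi_A + 2/5*pi_B + 3/5*pi_C + 1/5*pi_D
  pi_D = 2/5*pi_A + 1/10*pi_B + 1/5*pi_C + 1/10*pi_D
with normalization: pi_A + pi_B + pi_C + pi_D = 1.

Using the first 3 balance equations plus normalization, the linear system A*pi = b is:
  [-9/10, 1/10, 1/10, 3/5] . pi = 0
  [1/5, -3/5, 1/10, 1/10] . pi = 0
  [3/10, 2/5, -2/5, 1/5] . pi = 0
  [1, 1, 1, 1] . pi = 1

Solving yields:
  pi_A = 142/705
  pi_B = 121/705
  pi_C = 299/705
  pi_D = 143/705

Verification (pi * P):
  142/705*1/10 + 121/705*1/10 + 299/705*1/10 + 143/705*3/5 = 142/705 = pi_A  (ok)
  142/705*1/5 + 121/705*2/5 + 299/705*1/10 + 143/705*1/10 = 121/705 = pi_B  (ok)
  142/705*3/10 + 121/705*2/5 + 299/705*3/5 + 143/705*1/5 = 299/705 = pi_C  (ok)
  142/705*2/5 + 121/705*1/10 + 299/705*1/5 + 143/705*1/10 = 143/705 = pi_D  (ok)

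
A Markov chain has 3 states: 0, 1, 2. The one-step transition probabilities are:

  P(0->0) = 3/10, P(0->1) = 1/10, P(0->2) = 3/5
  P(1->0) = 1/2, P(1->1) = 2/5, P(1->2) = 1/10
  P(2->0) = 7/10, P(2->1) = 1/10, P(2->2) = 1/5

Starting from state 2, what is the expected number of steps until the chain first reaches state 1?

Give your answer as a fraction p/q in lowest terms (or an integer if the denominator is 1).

Let h_i = expected steps to first reach 1 from state i.
Boundary: h_1 = 0.
First-step equations for the other states:
  h_0 = 1 + 3/10*h_0 + 1/10*h_1 + 3/5*h_2
  h_2 = 1 + 7/10*h_0 + 1/10*h_1 + 1/5*h_2

Substituting h_1 = 0 and rearranging gives the linear system (I - Q) h = 1:
  [7/10, -3/5] . (h_0, h_2) = 1
  [-7/10, 4/5] . (h_0, h_2) = 1

Solving yields:
  h_0 = 10
  h_2 = 10

Starting state is 2, so the expected hitting time is h_2 = 10.

Answer: 10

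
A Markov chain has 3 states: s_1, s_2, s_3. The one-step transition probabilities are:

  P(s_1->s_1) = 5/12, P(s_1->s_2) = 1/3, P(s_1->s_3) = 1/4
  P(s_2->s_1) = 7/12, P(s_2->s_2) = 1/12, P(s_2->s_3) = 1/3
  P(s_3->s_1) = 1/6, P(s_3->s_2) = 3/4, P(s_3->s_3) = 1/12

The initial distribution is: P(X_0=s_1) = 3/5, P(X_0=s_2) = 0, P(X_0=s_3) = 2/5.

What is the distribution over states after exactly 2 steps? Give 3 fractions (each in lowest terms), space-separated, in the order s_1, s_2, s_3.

Propagating the distribution step by step (d_{t+1} = d_t * P):
d_0 = (s_1=3/5, s_2=0, s_3=2/5)
  d_1[s_1] = 3/5*5/12 + 0*7/12 + 2/5*1/6 = 19/60
  d_1[s_2] = 3/5*1/3 + 0*1/12 + 2/5*3/4 = 1/2
  d_1[s_3] = 3/5*1/4 + 0*1/3 + 2/5*1/12 = 11/60
d_1 = (s_1=19/60, s_2=1/2, s_3=11/60)
  d_2[s_1] = 19/60*5/12 + 1/2*7/12 + 11/60*1/6 = 109/240
  d_2[s_2] = 19/60*1/3 + 1/2*1/12 + 11/60*3/4 = 41/144
  d_2[s_3] = 19/60*1/4 + 1/2*1/3 + 11/60*1/12 = 47/180
d_2 = (s_1=109/240, s_2=41/144, s_3=47/180)

Answer: 109/240 41/144 47/180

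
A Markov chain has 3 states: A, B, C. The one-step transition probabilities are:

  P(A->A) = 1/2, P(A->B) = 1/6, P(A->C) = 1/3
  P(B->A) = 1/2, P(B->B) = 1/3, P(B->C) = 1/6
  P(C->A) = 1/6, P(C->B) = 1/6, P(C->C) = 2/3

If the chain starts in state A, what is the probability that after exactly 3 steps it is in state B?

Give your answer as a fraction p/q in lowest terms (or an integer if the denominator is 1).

Computing P^3 by repeated multiplication:
P^1 =
  A: [1/2, 1/6, 1/3]
  B: [1/2, 1/3, 1/6]
  C: [1/6, 1/6, 2/3]
P^2 =
  A: [7/18, 7/36, 5/12]
  B: [4/9, 2/9, 1/3]
  C: [5/18, 7/36, 19/36]
P^3 =
  A: [13/36, 43/216, 95/216]
  B: [7/18, 11/54, 11/27]
  C: [35/108, 43/216, 103/216]

(P^3)[A -> B] = 43/216

Answer: 43/216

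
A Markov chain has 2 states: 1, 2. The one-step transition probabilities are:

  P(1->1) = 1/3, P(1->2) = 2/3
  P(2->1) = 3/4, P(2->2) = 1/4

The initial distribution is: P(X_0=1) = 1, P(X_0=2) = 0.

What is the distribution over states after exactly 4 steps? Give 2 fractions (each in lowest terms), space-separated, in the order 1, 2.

Answer: 1409/2592 1183/2592

Derivation:
Propagating the distribution step by step (d_{t+1} = d_t * P):
d_0 = (1=1, 2=0)
  d_1[1] = 1*1/3 + 0*3/4 = 1/3
  d_1[2] = 1*2/3 + 0*1/4 = 2/3
d_1 = (1=1/3, 2=2/3)
  d_2[1] = 1/3*1/3 + 2/3*3/4 = 11/18
  d_2[2] = 1/3*2/3 + 2/3*1/4 = 7/18
d_2 = (1=11/18, 2=7/18)
  d_3[1] = 11/18*1/3 + 7/18*3/4 = 107/216
  d_3[2] = 11/18*2/3 + 7/18*1/4 = 109/216
d_3 = (1=107/216, 2=109/216)
  d_4[1] = 107/216*1/3 + 109/216*3/4 = 1409/2592
  d_4[2] = 107/216*2/3 + 109/216*1/4 = 1183/2592
d_4 = (1=1409/2592, 2=1183/2592)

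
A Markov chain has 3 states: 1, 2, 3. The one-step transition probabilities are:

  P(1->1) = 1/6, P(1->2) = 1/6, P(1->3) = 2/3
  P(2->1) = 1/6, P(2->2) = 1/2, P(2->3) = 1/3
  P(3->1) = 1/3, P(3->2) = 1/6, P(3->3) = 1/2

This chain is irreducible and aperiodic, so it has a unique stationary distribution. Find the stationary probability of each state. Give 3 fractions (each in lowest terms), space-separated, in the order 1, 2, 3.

Answer: 1/4 1/4 1/2

Derivation:
The stationary distribution satisfies pi = pi * P, i.e.:
  pi_1 = 1/6*pi_1 + 1/6*pi_2 + 1/3*pi_3
  pi_2 = 1/6*pi_1 + 1/2*pi_2 + 1/6*pi_3
  pi_3 = 2/3*pi_1 + 1/3*pi_2 + 1/2*pi_3
with normalization: pi_1 + pi_2 + pi_3 = 1.

Using the first 2 balance equations plus normalization, the linear system A*pi = b is:
  [-5/6, 1/6, 1/3] . pi = 0
  [1/6, -1/2, 1/6] . pi = 0
  [1, 1, 1] . pi = 1

Solving yields:
  pi_1 = 1/4
  pi_2 = 1/4
  pi_3 = 1/2

Verification (pi * P):
  1/4*1/6 + 1/4*1/6 + 1/2*1/3 = 1/4 = pi_1  (ok)
  1/4*1/6 + 1/4*1/2 + 1/2*1/6 = 1/4 = pi_2  (ok)
  1/4*2/3 + 1/4*1/3 + 1/2*1/2 = 1/2 = pi_3  (ok)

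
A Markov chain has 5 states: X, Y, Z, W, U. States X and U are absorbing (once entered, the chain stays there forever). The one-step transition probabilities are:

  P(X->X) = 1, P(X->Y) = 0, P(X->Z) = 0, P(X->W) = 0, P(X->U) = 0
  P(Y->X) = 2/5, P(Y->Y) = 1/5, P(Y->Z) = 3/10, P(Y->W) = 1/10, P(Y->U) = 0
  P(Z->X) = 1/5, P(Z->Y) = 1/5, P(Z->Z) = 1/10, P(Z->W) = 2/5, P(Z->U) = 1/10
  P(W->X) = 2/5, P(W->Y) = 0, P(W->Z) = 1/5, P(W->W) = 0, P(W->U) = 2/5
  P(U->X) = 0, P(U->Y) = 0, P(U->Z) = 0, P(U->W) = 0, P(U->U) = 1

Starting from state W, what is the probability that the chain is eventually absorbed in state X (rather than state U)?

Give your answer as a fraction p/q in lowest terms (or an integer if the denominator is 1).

Let a_i = P(absorbed in X | start in state i).
Boundary conditions: a_X = 1, a_U = 0.
For each transient state i, a_i = sum_j P(i->j) * a_j:
  a_Y = 2/5*a_X + 1/5*a_Y + 3/10*a_Z + 1/10*a_W + 0*a_U
  a_Z = 1/5*a_X + 1/5*a_Y + 1/10*a_Z + 2/5*a_W + 1/10*a_U
  a_W = 2/5*a_X + 0*a_Y + 1/5*a_Z + 0*a_W + 2/5*a_U

Substituting a_X = 1 and a_U = 0, rearrange to (I - Q) a = r where r[i] = P(i -> X):
  [4/5, -3/10, -1/10] . (a_Y, a_Z, a_W) = 2/5
  [-1/5, 9/10, -2/5] . (a_Y, a_Z, a_W) = 1/5
  [0, -1/5, 1] . (a_Y, a_Z, a_W) = 2/5

Solving yields:
  a_Y = 119/148
  a_Z = 47/74
  a_W = 39/74

Starting state is W, so the absorption probability is a_W = 39/74.

Answer: 39/74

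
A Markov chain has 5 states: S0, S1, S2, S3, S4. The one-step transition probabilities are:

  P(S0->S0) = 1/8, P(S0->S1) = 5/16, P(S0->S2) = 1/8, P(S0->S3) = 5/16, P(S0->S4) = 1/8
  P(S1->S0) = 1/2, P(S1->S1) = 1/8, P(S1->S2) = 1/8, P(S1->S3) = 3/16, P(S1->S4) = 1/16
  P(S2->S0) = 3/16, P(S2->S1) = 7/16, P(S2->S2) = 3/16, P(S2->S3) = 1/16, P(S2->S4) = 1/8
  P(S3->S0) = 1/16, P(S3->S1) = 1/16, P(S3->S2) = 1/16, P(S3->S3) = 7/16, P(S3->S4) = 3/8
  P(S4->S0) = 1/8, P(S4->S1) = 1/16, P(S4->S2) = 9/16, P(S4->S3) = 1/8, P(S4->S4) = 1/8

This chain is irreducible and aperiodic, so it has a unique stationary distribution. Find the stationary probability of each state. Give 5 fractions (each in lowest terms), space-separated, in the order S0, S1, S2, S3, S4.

Answer: 430/2183 2164/10915 863/4366 139/590 1872/10915

Derivation:
The stationary distribution satisfies pi = pi * P, i.e.:
  pi_S0 = 1/8*pi_S0 + 1/2*pi_S1 + 3/16*pi_S2 + 1/16*pi_S3 + 1/8*pi_S4
  pi_S1 = 5/16*pi_S0 + 1/8*pi_S1 + 7/16*pi_S2 + 1/16*pi_S3 + 1/16*pi_S4
  pi_S2 = 1/8*pi_S0 + 1/8*pi_S1 + 3/16*pi_S2 + 1/16*pi_S3 + 9/16*pi_S4
  pi_S3 = 5/16*pi_S0 + 3/16*pi_S1 + 1/16*pi_S2 + 7/16*pi_S3 + 1/8*pi_S4
  pi_S4 = 1/8*pi_S0 + 1/16*pi_S1 + 1/8*pi_S2 + 3/8*pi_S3 + 1/8*pi_S4
with normalization: pi_S0 + pi_S1 + pi_S2 + pi_S3 + pi_S4 = 1.

Using the first 4 balance equations plus normalization, the linear system A*pi = b is:
  [-7/8, 1/2, 3/16, 1/16, 1/8] . pi = 0
  [5/16, -7/8, 7/16, 1/16, 1/16] . pi = 0
  [1/8, 1/8, -13/16, 1/16, 9/16] . pi = 0
  [5/16, 3/16, 1/16, -9/16, 1/8] . pi = 0
  [1, 1, 1, 1, 1] . pi = 1

Solving yields:
  pi_S0 = 430/2183
  pi_S1 = 2164/10915
  pi_S2 = 863/4366
  pi_S3 = 139/590
  pi_S4 = 1872/10915

Verification (pi * P):
  430/2183*1/8 + 2164/10915*1/2 + 863/4366*3/16 + 139/590*1/16 + 1872/10915*1/8 = 430/2183 = pi_S0  (ok)
  430/2183*5/16 + 2164/10915*1/8 + 863/4366*7/16 + 139/590*1/16 + 1872/10915*1/16 = 2164/10915 = pi_S1  (ok)
  430/2183*1/8 + 2164/10915*1/8 + 863/4366*3/16 + 139/590*1/16 + 1872/10915*9/16 = 863/4366 = pi_S2  (ok)
  430/2183*5/16 + 2164/10915*3/16 + 863/4366*1/16 + 139/590*7/16 + 1872/10915*1/8 = 139/590 = pi_S3  (ok)
  430/2183*1/8 + 2164/10915*1/16 + 863/4366*1/8 + 139/590*3/8 + 1872/10915*1/8 = 1872/10915 = pi_S4  (ok)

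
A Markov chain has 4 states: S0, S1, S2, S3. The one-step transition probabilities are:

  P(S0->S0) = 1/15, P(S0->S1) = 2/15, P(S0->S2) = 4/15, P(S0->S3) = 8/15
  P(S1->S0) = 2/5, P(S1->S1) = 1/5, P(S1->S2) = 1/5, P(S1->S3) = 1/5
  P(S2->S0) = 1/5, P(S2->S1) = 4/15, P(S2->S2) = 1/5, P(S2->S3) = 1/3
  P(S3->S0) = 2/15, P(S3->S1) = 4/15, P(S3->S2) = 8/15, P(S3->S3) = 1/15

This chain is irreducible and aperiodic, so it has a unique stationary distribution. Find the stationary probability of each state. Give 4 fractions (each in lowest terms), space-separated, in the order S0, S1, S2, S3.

The stationary distribution satisfies pi = pi * P, i.e.:
  pi_S0 = 1/15*pi_S0 + 2/5*pi_S1 + 1/5*pi_S2 + 2/15*pi_S3
  pi_S1 = 2/15*pi_S0 + 1/5*pi_S1 + 4/15*pi_S2 + 4/15*pi_S3
  pi_S2 = 4/15*pi_S0 + 1/5*pi_S1 + 1/5*pi_S2 + 8/15*pi_S3
  pi_S3 = 8/15*pi_S0 + 1/5*pi_S1 + 1/3*pi_S2 + 1/15*pi_S3
with normalization: pi_S0 + pi_S1 + pi_S2 + pi_S3 = 1.

Using the first 3 balance equations plus normalization, the linear system A*pi = b is:
  [-14/15, 2/5, 1/5, 2/15] . pi = 0
  [2/15, -4/5, 4/15, 4/15] . pi = 0
  [4/15, 1/5, -4/5, 8/15] . pi = 0
  [1, 1, 1, 1] . pi = 1

Solving yields:
  pi_S0 = 178/889
  pi_S1 = 200/889
  pi_S2 = 270/889
  pi_S3 = 241/889

Verification (pi * P):
  178/889*1/15 + 200/889*2/5 + 270/889*1/5 + 241/889*2/15 = 178/889 = pi_S0  (ok)
  178/889*2/15 + 200/889*1/5 + 270/889*4/15 + 241/889*4/15 = 200/889 = pi_S1  (ok)
  178/889*4/15 + 200/889*1/5 + 270/889*1/5 + 241/889*8/15 = 270/889 = pi_S2  (ok)
  178/889*8/15 + 200/889*1/5 + 270/889*1/3 + 241/889*1/15 = 241/889 = pi_S3  (ok)

Answer: 178/889 200/889 270/889 241/889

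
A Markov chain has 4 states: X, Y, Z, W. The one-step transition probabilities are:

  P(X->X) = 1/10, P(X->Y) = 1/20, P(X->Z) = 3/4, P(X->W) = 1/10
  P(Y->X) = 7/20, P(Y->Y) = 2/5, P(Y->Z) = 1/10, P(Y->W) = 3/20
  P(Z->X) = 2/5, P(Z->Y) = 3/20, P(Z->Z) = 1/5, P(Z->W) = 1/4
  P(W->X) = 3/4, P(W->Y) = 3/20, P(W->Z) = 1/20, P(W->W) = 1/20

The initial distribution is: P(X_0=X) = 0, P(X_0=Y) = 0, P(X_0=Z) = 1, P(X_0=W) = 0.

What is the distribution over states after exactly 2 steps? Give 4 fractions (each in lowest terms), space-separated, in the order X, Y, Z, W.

Answer: 9/25 59/400 147/400 1/8

Derivation:
Propagating the distribution step by step (d_{t+1} = d_t * P):
d_0 = (X=0, Y=0, Z=1, W=0)
  d_1[X] = 0*1/10 + 0*7/20 + 1*2/5 + 0*3/4 = 2/5
  d_1[Y] = 0*1/20 + 0*2/5 + 1*3/20 + 0*3/20 = 3/20
  d_1[Z] = 0*3/4 + 0*1/10 + 1*1/5 + 0*1/20 = 1/5
  d_1[W] = 0*1/10 + 0*3/20 + 1*1/4 + 0*1/20 = 1/4
d_1 = (X=2/5, Y=3/20, Z=1/5, W=1/4)
  d_2[X] = 2/5*1/10 + 3/20*7/20 + 1/5*2/5 + 1/4*3/4 = 9/25
  d_2[Y] = 2/5*1/20 + 3/20*2/5 + 1/5*3/20 + 1/4*3/20 = 59/400
  d_2[Z] = 2/5*3/4 + 3/20*1/10 + 1/5*1/5 + 1/4*1/20 = 147/400
  d_2[W] = 2/5*1/10 + 3/20*3/20 + 1/5*1/4 + 1/4*1/20 = 1/8
d_2 = (X=9/25, Y=59/400, Z=147/400, W=1/8)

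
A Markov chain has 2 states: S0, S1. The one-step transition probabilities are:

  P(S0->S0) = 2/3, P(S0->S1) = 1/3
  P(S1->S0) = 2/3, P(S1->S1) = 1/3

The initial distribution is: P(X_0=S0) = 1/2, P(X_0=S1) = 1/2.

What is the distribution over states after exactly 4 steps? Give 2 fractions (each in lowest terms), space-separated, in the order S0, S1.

Propagating the distribution step by step (d_{t+1} = d_t * P):
d_0 = (S0=1/2, S1=1/2)
  d_1[S0] = 1/2*2/3 + 1/2*2/3 = 2/3
  d_1[S1] = 1/2*1/3 + 1/2*1/3 = 1/3
d_1 = (S0=2/3, S1=1/3)
  d_2[S0] = 2/3*2/3 + 1/3*2/3 = 2/3
  d_2[S1] = 2/3*1/3 + 1/3*1/3 = 1/3
d_2 = (S0=2/3, S1=1/3)
  d_3[S0] = 2/3*2/3 + 1/3*2/3 = 2/3
  d_3[S1] = 2/3*1/3 + 1/3*1/3 = 1/3
d_3 = (S0=2/3, S1=1/3)
  d_4[S0] = 2/3*2/3 + 1/3*2/3 = 2/3
  d_4[S1] = 2/3*1/3 + 1/3*1/3 = 1/3
d_4 = (S0=2/3, S1=1/3)

Answer: 2/3 1/3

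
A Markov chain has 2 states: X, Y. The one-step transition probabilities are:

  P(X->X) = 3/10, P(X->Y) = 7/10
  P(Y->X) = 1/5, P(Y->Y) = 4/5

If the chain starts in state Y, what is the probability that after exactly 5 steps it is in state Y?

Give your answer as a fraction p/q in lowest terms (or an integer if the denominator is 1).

Answer: 38889/50000

Derivation:
Computing P^5 by repeated multiplication:
P^1 =
  X: [3/10, 7/10]
  Y: [1/5, 4/5]
P^2 =
  X: [23/100, 77/100]
  Y: [11/50, 39/50]
P^3 =
  X: [223/1000, 777/1000]
  Y: [111/500, 389/500]
P^4 =
  X: [2223/10000, 7777/10000]
  Y: [1111/5000, 3889/5000]
P^5 =
  X: [22223/100000, 77777/100000]
  Y: [11111/50000, 38889/50000]

(P^5)[Y -> Y] = 38889/50000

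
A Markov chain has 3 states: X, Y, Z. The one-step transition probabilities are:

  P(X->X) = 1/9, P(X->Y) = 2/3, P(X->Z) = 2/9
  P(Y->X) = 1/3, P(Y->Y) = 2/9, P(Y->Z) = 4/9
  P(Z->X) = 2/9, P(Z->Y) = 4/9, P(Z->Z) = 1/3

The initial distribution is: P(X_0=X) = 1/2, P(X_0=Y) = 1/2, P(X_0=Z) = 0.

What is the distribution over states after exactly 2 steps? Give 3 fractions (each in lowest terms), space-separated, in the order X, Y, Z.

Propagating the distribution step by step (d_{t+1} = d_t * P):
d_0 = (X=1/2, Y=1/2, Z=0)
  d_1[X] = 1/2*1/9 + 1/2*1/3 + 0*2/9 = 2/9
  d_1[Y] = 1/2*2/3 + 1/2*2/9 + 0*4/9 = 4/9
  d_1[Z] = 1/2*2/9 + 1/2*4/9 + 0*1/3 = 1/3
d_1 = (X=2/9, Y=4/9, Z=1/3)
  d_2[X] = 2/9*1/9 + 4/9*1/3 + 1/3*2/9 = 20/81
  d_2[Y] = 2/9*2/3 + 4/9*2/9 + 1/3*4/9 = 32/81
  d_2[Z] = 2/9*2/9 + 4/9*4/9 + 1/3*1/3 = 29/81
d_2 = (X=20/81, Y=32/81, Z=29/81)

Answer: 20/81 32/81 29/81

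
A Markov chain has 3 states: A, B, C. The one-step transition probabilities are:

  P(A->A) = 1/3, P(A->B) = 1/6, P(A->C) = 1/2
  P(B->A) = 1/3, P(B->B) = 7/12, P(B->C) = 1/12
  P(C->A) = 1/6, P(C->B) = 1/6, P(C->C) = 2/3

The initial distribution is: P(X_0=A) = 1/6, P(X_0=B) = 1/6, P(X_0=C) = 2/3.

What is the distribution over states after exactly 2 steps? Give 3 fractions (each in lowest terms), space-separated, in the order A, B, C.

Answer: 35/144 229/864 425/864

Derivation:
Propagating the distribution step by step (d_{t+1} = d_t * P):
d_0 = (A=1/6, B=1/6, C=2/3)
  d_1[A] = 1/6*1/3 + 1/6*1/3 + 2/3*1/6 = 2/9
  d_1[B] = 1/6*1/6 + 1/6*7/12 + 2/3*1/6 = 17/72
  d_1[C] = 1/6*1/2 + 1/6*1/12 + 2/3*2/3 = 13/24
d_1 = (A=2/9, B=17/72, C=13/24)
  d_2[A] = 2/9*1/3 + 17/72*1/3 + 13/24*1/6 = 35/144
  d_2[B] = 2/9*1/6 + 17/72*7/12 + 13/24*1/6 = 229/864
  d_2[C] = 2/9*1/2 + 17/72*1/12 + 13/24*2/3 = 425/864
d_2 = (A=35/144, B=229/864, C=425/864)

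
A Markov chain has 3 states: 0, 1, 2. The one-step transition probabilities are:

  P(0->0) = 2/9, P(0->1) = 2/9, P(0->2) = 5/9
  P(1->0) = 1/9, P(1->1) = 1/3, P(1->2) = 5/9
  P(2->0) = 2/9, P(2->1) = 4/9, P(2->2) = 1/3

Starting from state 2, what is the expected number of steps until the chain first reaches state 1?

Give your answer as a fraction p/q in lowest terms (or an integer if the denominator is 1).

Let h_i = expected steps to first reach 1 from state i.
Boundary: h_1 = 0.
First-step equations for the other states:
  h_0 = 1 + 2/9*h_0 + 2/9*h_1 + 5/9*h_2
  h_2 = 1 + 2/9*h_0 + 4/9*h_1 + 1/3*h_2

Substituting h_1 = 0 and rearranging gives the linear system (I - Q) h = 1:
  [7/9, -5/9] . (h_0, h_2) = 1
  [-2/9, 2/3] . (h_0, h_2) = 1

Solving yields:
  h_0 = 99/32
  h_2 = 81/32

Starting state is 2, so the expected hitting time is h_2 = 81/32.

Answer: 81/32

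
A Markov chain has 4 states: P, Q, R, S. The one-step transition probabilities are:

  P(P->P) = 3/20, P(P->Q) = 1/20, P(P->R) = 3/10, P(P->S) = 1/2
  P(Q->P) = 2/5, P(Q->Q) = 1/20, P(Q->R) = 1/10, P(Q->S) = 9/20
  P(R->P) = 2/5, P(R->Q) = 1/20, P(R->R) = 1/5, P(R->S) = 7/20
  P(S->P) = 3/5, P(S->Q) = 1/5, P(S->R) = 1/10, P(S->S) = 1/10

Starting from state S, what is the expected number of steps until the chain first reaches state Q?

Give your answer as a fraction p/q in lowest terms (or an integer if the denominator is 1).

Answer: 1076/121

Derivation:
Let h_i = expected steps to first reach Q from state i.
Boundary: h_Q = 0.
First-step equations for the other states:
  h_P = 1 + 3/20*h_P + 1/20*h_Q + 3/10*h_R + 1/2*h_S
  h_R = 1 + 2/5*h_P + 1/20*h_Q + 1/5*h_R + 7/20*h_S
  h_S = 1 + 3/5*h_P + 1/5*h_Q + 1/10*h_R + 1/10*h_S

Substituting h_Q = 0 and rearranging gives the linear system (I - Q) h = 1:
  [17/20, -3/10, -1/2] . (h_P, h_R, h_S) = 1
  [-2/5, 4/5, -7/20] . (h_P, h_R, h_S) = 1
  [-3/5, -1/10, 9/10] . (h_P, h_R, h_S) = 1

Solving yields:
  h_P = 1208/121
  h_R = 1226/121
  h_S = 1076/121

Starting state is S, so the expected hitting time is h_S = 1076/121.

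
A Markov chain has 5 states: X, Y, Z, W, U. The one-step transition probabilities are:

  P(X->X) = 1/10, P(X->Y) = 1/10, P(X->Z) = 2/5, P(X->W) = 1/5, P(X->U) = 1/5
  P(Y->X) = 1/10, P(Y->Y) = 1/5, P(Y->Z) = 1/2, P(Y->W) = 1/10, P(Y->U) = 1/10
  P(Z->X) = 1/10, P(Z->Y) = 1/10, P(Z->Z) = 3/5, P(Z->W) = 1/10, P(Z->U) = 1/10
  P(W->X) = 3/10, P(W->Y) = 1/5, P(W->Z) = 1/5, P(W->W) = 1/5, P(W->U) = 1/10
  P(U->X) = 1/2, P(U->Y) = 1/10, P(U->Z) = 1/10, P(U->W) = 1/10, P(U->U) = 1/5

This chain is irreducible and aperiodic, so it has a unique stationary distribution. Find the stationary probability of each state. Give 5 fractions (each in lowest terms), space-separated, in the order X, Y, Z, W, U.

Answer: 5/28 95/756 82/189 11/84 11/84

Derivation:
The stationary distribution satisfies pi = pi * P, i.e.:
  pi_X = 1/10*pi_X + 1/10*pi_Y + 1/10*pi_Z + 3/10*pi_W + 1/2*pi_U
  pi_Y = 1/10*pi_X + 1/5*pi_Y + 1/10*pi_Z + 1/5*pi_W + 1/10*pi_U
  pi_Z = 2/5*pi_X + 1/2*pi_Y + 3/5*pi_Z + 1/5*pi_W + 1/10*pi_U
  pi_W = 1/5*pi_X + 1/10*pi_Y + 1/10*pi_Z + 1/5*pi_W + 1/10*pi_U
  pi_U = 1/5*pi_X + 1/10*pi_Y + 1/10*pi_Z + 1/10*pi_W + 1/5*pi_U
with normalization: pi_X + pi_Y + pi_Z + pi_W + pi_U = 1.

Using the first 4 balance equations plus normalization, the linear system A*pi = b is:
  [-9/10, 1/10, 1/10, 3/10, 1/2] . pi = 0
  [1/10, -4/5, 1/10, 1/5, 1/10] . pi = 0
  [2/5, 1/2, -2/5, 1/5, 1/10] . pi = 0
  [1/5, 1/10, 1/10, -4/5, 1/10] . pi = 0
  [1, 1, 1, 1, 1] . pi = 1

Solving yields:
  pi_X = 5/28
  pi_Y = 95/756
  pi_Z = 82/189
  pi_W = 11/84
  pi_U = 11/84

Verification (pi * P):
  5/28*1/10 + 95/756*1/10 + 82/189*1/10 + 11/84*3/10 + 11/84*1/2 = 5/28 = pi_X  (ok)
  5/28*1/10 + 95/756*1/5 + 82/189*1/10 + 11/84*1/5 + 11/84*1/10 = 95/756 = pi_Y  (ok)
  5/28*2/5 + 95/756*1/2 + 82/189*3/5 + 11/84*1/5 + 11/84*1/10 = 82/189 = pi_Z  (ok)
  5/28*1/5 + 95/756*1/10 + 82/189*1/10 + 11/84*1/5 + 11/84*1/10 = 11/84 = pi_W  (ok)
  5/28*1/5 + 95/756*1/10 + 82/189*1/10 + 11/84*1/10 + 11/84*1/5 = 11/84 = pi_U  (ok)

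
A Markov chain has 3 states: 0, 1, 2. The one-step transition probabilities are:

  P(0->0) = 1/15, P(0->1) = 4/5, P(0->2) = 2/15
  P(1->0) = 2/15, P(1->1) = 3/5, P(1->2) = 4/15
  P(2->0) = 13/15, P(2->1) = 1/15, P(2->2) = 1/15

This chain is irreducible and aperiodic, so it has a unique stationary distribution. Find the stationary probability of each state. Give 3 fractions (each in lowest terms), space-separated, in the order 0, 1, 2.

The stationary distribution satisfies pi = pi * P, i.e.:
  pi_0 = 1/15*pi_0 + 2/15*pi_1 + 13/15*pi_2
  pi_1 = 4/5*pi_0 + 3/5*pi_1 + 1/15*pi_2
  pi_2 = 2/15*pi_0 + 4/15*pi_1 + 1/15*pi_2
with normalization: pi_0 + pi_1 + pi_2 = 1.

Using the first 2 balance equations plus normalization, the linear system A*pi = b is:
  [-14/15, 2/15, 13/15] . pi = 0
  [4/5, -2/5, 1/15] . pi = 0
  [1, 1, 1] . pi = 1

Solving yields:
  pi_0 = 8/31
  pi_1 = 17/31
  pi_2 = 6/31

Verification (pi * P):
  8/31*1/15 + 17/31*2/15 + 6/31*13/15 = 8/31 = pi_0  (ok)
  8/31*4/5 + 17/31*3/5 + 6/31*1/15 = 17/31 = pi_1  (ok)
  8/31*2/15 + 17/31*4/15 + 6/31*1/15 = 6/31 = pi_2  (ok)

Answer: 8/31 17/31 6/31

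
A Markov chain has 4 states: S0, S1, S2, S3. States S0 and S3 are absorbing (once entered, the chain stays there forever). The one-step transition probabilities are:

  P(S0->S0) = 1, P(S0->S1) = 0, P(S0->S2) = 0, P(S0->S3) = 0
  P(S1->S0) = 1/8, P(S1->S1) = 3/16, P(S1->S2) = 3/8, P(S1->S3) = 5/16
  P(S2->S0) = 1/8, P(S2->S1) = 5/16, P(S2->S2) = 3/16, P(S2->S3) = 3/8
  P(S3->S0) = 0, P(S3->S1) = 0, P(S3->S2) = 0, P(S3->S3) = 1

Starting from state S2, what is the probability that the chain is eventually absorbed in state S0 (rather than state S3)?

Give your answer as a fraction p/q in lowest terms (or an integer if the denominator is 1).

Answer: 36/139

Derivation:
Let a_i = P(absorbed in S0 | start in state i).
Boundary conditions: a_S0 = 1, a_S3 = 0.
For each transient state i, a_i = sum_j P(i->j) * a_j:
  a_S1 = 1/8*a_S0 + 3/16*a_S1 + 3/8*a_S2 + 5/16*a_S3
  a_S2 = 1/8*a_S0 + 5/16*a_S1 + 3/16*a_S2 + 3/8*a_S3

Substituting a_S0 = 1 and a_S3 = 0, rearrange to (I - Q) a = r where r[i] = P(i -> S0):
  [13/16, -3/8] . (a_S1, a_S2) = 1/8
  [-5/16, 13/16] . (a_S1, a_S2) = 1/8

Solving yields:
  a_S1 = 38/139
  a_S2 = 36/139

Starting state is S2, so the absorption probability is a_S2 = 36/139.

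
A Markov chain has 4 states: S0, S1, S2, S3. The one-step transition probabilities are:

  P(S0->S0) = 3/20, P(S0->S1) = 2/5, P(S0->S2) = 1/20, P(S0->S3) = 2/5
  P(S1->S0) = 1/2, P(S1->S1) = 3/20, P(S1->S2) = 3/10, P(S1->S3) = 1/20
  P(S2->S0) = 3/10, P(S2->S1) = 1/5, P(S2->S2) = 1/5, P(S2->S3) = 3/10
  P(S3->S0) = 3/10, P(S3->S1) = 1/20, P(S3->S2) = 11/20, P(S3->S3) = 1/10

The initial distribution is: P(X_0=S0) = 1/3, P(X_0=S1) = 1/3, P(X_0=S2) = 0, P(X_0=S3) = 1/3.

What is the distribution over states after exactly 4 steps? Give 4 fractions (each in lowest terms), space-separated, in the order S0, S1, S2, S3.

Propagating the distribution step by step (d_{t+1} = d_t * P):
d_0 = (S0=1/3, S1=1/3, S2=0, S3=1/3)
  d_1[S0] = 1/3*3/20 + 1/3*1/2 + 0*3/10 + 1/3*3/10 = 19/60
  d_1[S1] = 1/3*2/5 + 1/3*3/20 + 0*1/5 + 1/3*1/20 = 1/5
  d_1[S2] = 1/3*1/20 + 1/3*3/10 + 0*1/5 + 1/3*11/20 = 3/10
  d_1[S3] = 1/3*2/5 + 1/3*1/20 + 0*3/10 + 1/3*1/10 = 11/60
d_1 = (S0=19/60, S1=1/5, S2=3/10, S3=11/60)
  d_2[S0] = 19/60*3/20 + 1/5*1/2 + 3/10*3/10 + 11/60*3/10 = 117/400
  d_2[S1] = 19/60*2/5 + 1/5*3/20 + 3/10*1/5 + 11/60*1/20 = 271/1200
  d_2[S2] = 19/60*1/20 + 1/5*3/10 + 3/10*1/5 + 11/60*11/20 = 71/300
  d_2[S3] = 19/60*2/5 + 1/5*1/20 + 3/10*3/10 + 11/60*1/10 = 49/200
d_2 = (S0=117/400, S1=271/1200, S2=71/300, S3=49/200)
  d_3[S0] = 117/400*3/20 + 271/1200*1/2 + 71/300*3/10 + 49/200*3/10 = 7231/24000
  d_3[S1] = 117/400*2/5 + 271/1200*3/20 + 71/300*1/5 + 49/200*1/20 = 5051/24000
  d_3[S2] = 117/400*1/20 + 271/1200*3/10 + 71/300*1/5 + 49/200*11/20 = 6347/24000
  d_3[S3] = 117/400*2/5 + 271/1200*1/20 + 71/300*3/10 + 49/200*1/10 = 5371/24000
d_3 = (S0=7231/24000, S1=5051/24000, S2=6347/24000, S3=5371/24000)
  d_4[S0] = 7231/24000*3/20 + 5051/24000*1/2 + 6347/24000*3/10 + 5371/24000*3/10 = 142511/480000
  d_4[S1] = 7231/24000*2/5 + 5051/24000*3/20 + 6347/24000*1/5 + 5371/24000*1/20 = 1297/6000
  d_4[S2] = 7231/24000*1/20 + 5051/24000*3/10 + 6347/24000*1/5 + 5371/24000*11/20 = 61003/240000
  d_4[S3] = 7231/24000*2/5 + 5051/24000*1/20 + 6347/24000*3/10 + 5371/24000*1/10 = 37241/160000
d_4 = (S0=142511/480000, S1=1297/6000, S2=61003/240000, S3=37241/160000)

Answer: 142511/480000 1297/6000 61003/240000 37241/160000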